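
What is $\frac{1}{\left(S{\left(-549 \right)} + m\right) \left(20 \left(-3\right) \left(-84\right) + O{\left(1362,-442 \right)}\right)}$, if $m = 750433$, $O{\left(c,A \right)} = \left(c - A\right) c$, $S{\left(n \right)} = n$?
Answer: $\frac{1}{1846280397792} \approx 5.4163 \cdot 10^{-13}$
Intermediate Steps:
$O{\left(c,A \right)} = c \left(c - A\right)$
$\frac{1}{\left(S{\left(-549 \right)} + m\right) \left(20 \left(-3\right) \left(-84\right) + O{\left(1362,-442 \right)}\right)} = \frac{1}{\left(-549 + 750433\right) \left(20 \left(-3\right) \left(-84\right) + 1362 \left(1362 - -442\right)\right)} = \frac{1}{749884 \left(\left(-60\right) \left(-84\right) + 1362 \left(1362 + 442\right)\right)} = \frac{1}{749884 \left(5040 + 1362 \cdot 1804\right)} = \frac{1}{749884 \left(5040 + 2457048\right)} = \frac{1}{749884 \cdot 2462088} = \frac{1}{1846280397792}$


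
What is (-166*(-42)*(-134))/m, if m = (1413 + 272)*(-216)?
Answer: 38927/15165 ≈ 2.5669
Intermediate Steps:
m = -363960 (m = 1685*(-216) = -363960)
(-166*(-42)*(-134))/m = (-166*(-42)*(-134))/(-363960) = (6972*(-134))*(-1/363960) = -934248*(-1/363960) = 38927/15165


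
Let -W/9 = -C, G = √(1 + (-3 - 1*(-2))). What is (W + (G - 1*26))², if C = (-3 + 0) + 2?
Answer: 1225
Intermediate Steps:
G = 0 (G = √(1 + (-3 + 2)) = √(1 - 1) = √0 = 0)
C = -1 (C = -3 + 2 = -1)
W = -9 (W = -(-9)*(-1) = -9*1 = -9)
(W + (G - 1*26))² = (-9 + (0 - 1*26))² = (-9 + (0 - 26))² = (-9 - 26)² = (-35)² = 1225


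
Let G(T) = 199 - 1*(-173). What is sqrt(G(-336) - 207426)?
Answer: 3*I*sqrt(23006) ≈ 455.03*I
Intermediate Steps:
G(T) = 372 (G(T) = 199 + 173 = 372)
sqrt(G(-336) - 207426) = sqrt(372 - 207426) = sqrt(-207054) = 3*I*sqrt(23006)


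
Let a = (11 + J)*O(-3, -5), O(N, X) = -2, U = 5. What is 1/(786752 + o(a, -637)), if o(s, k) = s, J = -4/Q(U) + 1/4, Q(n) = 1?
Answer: 2/1573475 ≈ 1.2711e-6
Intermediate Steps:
J = -15/4 (J = -4/1 + 1/4 = -4*1 + 1*(1/4) = -4 + 1/4 = -15/4 ≈ -3.7500)
a = -29/2 (a = (11 - 15/4)*(-2) = (29/4)*(-2) = -29/2 ≈ -14.500)
1/(786752 + o(a, -637)) = 1/(786752 - 29/2) = 1/(1573475/2) = 2/1573475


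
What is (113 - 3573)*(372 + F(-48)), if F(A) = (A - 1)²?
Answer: -9594580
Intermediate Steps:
F(A) = (-1 + A)²
(113 - 3573)*(372 + F(-48)) = (113 - 3573)*(372 + (-1 - 48)²) = -3460*(372 + (-49)²) = -3460*(372 + 2401) = -3460*2773 = -9594580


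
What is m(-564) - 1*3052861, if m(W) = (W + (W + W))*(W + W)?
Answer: -1144285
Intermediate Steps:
m(W) = 6*W² (m(W) = (W + 2*W)*(2*W) = (3*W)*(2*W) = 6*W²)
m(-564) - 1*3052861 = 6*(-564)² - 1*3052861 = 6*318096 - 3052861 = 1908576 - 3052861 = -1144285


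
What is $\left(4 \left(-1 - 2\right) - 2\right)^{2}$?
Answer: $196$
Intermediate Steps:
$\left(4 \left(-1 - 2\right) - 2\right)^{2} = \left(4 \left(-3\right) - 2\right)^{2} = \left(-12 - 2\right)^{2} = \left(-14\right)^{2} = 196$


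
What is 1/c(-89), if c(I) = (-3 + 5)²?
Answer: ¼ ≈ 0.25000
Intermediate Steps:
c(I) = 4 (c(I) = 2² = 4)
1/c(-89) = 1/4 = ¼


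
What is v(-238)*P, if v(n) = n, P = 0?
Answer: 0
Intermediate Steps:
v(-238)*P = -238*0 = 0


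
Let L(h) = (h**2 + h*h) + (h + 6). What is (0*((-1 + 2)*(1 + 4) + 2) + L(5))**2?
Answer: 3721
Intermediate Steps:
L(h) = 6 + h + 2*h**2 (L(h) = (h**2 + h**2) + (6 + h) = 2*h**2 + (6 + h) = 6 + h + 2*h**2)
(0*((-1 + 2)*(1 + 4) + 2) + L(5))**2 = (0*((-1 + 2)*(1 + 4) + 2) + (6 + 5 + 2*5**2))**2 = (0*(1*5 + 2) + (6 + 5 + 2*25))**2 = (0*(5 + 2) + (6 + 5 + 50))**2 = (0*7 + 61)**2 = (0 + 61)**2 = 61**2 = 3721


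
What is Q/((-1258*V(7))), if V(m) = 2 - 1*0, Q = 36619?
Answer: -36619/2516 ≈ -14.554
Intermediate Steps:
V(m) = 2 (V(m) = 2 + 0 = 2)
Q/((-1258*V(7))) = 36619/((-1258*2)) = 36619/(-2516) = 36619*(-1/2516) = -36619/2516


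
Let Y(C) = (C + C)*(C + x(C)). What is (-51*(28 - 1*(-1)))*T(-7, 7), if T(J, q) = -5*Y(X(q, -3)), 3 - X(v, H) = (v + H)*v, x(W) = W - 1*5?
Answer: 20336250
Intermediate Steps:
x(W) = -5 + W (x(W) = W - 5 = -5 + W)
X(v, H) = 3 - v*(H + v) (X(v, H) = 3 - (v + H)*v = 3 - (H + v)*v = 3 - v*(H + v))
Y(C) = 2*C*(-5 + 2*C) (Y(C) = (C + C)*(C + (-5 + C)) = (2*C)*(-5 + 2*C) = 2*C*(-5 + 2*C))
T(J, q) = -10*(1 - 2*q² + 6*q)*(3 - q² + 3*q) (T(J, q) = -10*(3 - q² - 1*(-3)*q)*(-5 + 2*(3 - q² - 1*(-3)*q)) = -10*(3 - q² + 3*q)*(-5 + 2*(3 - q² + 3*q)) = -10*(3 - q² + 3*q)*(-5 + (6 - 2*q² + 6*q)) = -10*(3 - q² + 3*q)*(1 - 2*q² + 6*q) = -10*(1 - 2*q² + 6*q)*(3 - q² + 3*q))
(-51*(28 - 1*(-1)))*T(-7, 7) = (-51*(28 - 1*(-1)))*(-30 - 210*7 - 110*7² - 20*7⁴ + 120*7³) = (-51*(28 + 1))*(-30 - 1470 - 110*49 - 20*2401 + 120*343) = (-51*29)*(-30 - 1470 - 5390 - 48020 + 41160) = -1479*(-13750) = 20336250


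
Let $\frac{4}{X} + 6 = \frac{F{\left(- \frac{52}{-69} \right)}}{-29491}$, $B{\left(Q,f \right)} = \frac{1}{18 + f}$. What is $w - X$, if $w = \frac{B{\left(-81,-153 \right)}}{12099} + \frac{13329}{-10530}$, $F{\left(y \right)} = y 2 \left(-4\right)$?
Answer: $- \frac{155316563938387}{259239777513210} \approx -0.59912$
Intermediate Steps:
$F{\left(y \right)} = - 8 y$ ($F{\left(y \right)} = 2 y \left(-4\right) = - 8 y$)
$X = - \frac{4069758}{6104429}$ ($X = \frac{4}{-6 + \frac{\left(-8\right) \left(- \frac{52}{-69}\right)}{-29491}} = \frac{4}{-6 + - 8 \left(\left(-52\right) \left(- \frac{1}{69}\right)\right) \left(- \frac{1}{29491}\right)} = \frac{4}{-6 + \left(-8\right) \frac{52}{69} \left(- \frac{1}{29491}\right)} = \frac{4}{-6 - - \frac{416}{2034879}} = \frac{4}{-6 + \frac{416}{2034879}} = \frac{4}{- \frac{12208858}{2034879}} = 4 \left(- \frac{2034879}{12208858}\right) = - \frac{4069758}{6104429} \approx -0.66669$)
$w = - \frac{53755883}{42467490}$ ($w = \frac{1}{\left(18 - 153\right) 12099} + \frac{13329}{-10530} = \frac{1}{-135} \cdot \frac{1}{12099} + 13329 \left(- \frac{1}{10530}\right) = \left(- \frac{1}{135}\right) \frac{1}{12099} - \frac{1481}{1170} = - \frac{1}{1633365} - \frac{1481}{1170} = - \frac{53755883}{42467490} \approx -1.2658$)
$w - X = - \frac{53755883}{42467490} - - \frac{4069758}{6104429} = - \frac{53755883}{42467490} + \frac{4069758}{6104429} = - \frac{155316563938387}{259239777513210}$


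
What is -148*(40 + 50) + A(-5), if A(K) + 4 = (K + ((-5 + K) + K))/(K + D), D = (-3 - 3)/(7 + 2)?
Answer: -226448/17 ≈ -13320.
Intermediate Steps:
D = -2/3 (D = -6/9 = -6*1/9 = -2/3 ≈ -0.66667)
A(K) = -4 + (-5 + 3*K)/(-2/3 + K) (A(K) = -4 + (K + ((-5 + K) + K))/(K - 2/3) = -4 + (K + (-5 + 2*K))/(-2/3 + K) = -4 + (-5 + 3*K)/(-2/3 + K))
-148*(40 + 50) + A(-5) = -148*(40 + 50) + (-7 - 3*(-5))/(-2 + 3*(-5)) = -148*90 + (-7 + 15)/(-2 - 15) = -13320 + 8/(-17) = -13320 - 1/17*8 = -13320 - 8/17 = -226448/17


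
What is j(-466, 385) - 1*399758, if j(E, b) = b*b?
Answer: -251533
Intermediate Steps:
j(E, b) = b²
j(-466, 385) - 1*399758 = 385² - 1*399758 = 148225 - 399758 = -251533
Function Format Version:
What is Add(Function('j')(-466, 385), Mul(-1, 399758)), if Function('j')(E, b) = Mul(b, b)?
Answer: -251533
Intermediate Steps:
Function('j')(E, b) = Pow(b, 2)
Add(Function('j')(-466, 385), Mul(-1, 399758)) = Add(Pow(385, 2), Mul(-1, 399758)) = Add(148225, -399758) = -251533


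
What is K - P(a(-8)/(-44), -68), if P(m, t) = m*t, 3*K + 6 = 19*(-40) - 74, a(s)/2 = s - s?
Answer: -280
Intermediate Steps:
a(s) = 0 (a(s) = 2*(s - s) = 2*0 = 0)
K = -280 (K = -2 + (19*(-40) - 74)/3 = -2 + (-760 - 74)/3 = -2 + (⅓)*(-834) = -2 - 278 = -280)
K - P(a(-8)/(-44), -68) = -280 - 0/(-44)*(-68) = -280 - 0*(-1/44)*(-68) = -280 - 0*(-68) = -280 - 1*0 = -280 + 0 = -280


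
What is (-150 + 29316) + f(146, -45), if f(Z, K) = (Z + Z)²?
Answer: 114430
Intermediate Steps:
f(Z, K) = 4*Z² (f(Z, K) = (2*Z)² = 4*Z²)
(-150 + 29316) + f(146, -45) = (-150 + 29316) + 4*146² = 29166 + 4*21316 = 29166 + 85264 = 114430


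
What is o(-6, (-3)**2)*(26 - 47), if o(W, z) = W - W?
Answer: 0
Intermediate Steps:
o(W, z) = 0
o(-6, (-3)**2)*(26 - 47) = 0*(26 - 47) = 0*(-21) = 0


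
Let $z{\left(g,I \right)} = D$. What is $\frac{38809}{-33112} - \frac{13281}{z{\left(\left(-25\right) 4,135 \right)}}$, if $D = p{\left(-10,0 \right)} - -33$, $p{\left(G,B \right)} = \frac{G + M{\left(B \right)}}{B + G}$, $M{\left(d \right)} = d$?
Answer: $- \frac{220539989}{562904} \approx -391.79$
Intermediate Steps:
$p{\left(G,B \right)} = 1$ ($p{\left(G,B \right)} = \frac{G + B}{B + G} = \frac{B + G}{B + G} = 1$)
$D = 34$ ($D = 1 - -33 = 1 + 33 = 34$)
$z{\left(g,I \right)} = 34$
$\frac{38809}{-33112} - \frac{13281}{z{\left(\left(-25\right) 4,135 \right)}} = \frac{38809}{-33112} - \frac{13281}{34} = 38809 \left(- \frac{1}{33112}\right) - \frac{13281}{34} = - \frac{38809}{33112} - \frac{13281}{34} = - \frac{220539989}{562904}$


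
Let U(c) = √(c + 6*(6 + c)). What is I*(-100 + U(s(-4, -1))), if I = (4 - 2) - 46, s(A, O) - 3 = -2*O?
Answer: 4400 - 44*√71 ≈ 4029.3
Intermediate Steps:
s(A, O) = 3 - 2*O
I = -44 (I = 2 - 46 = -44)
U(c) = √(36 + 7*c) (U(c) = √(c + (36 + 6*c)) = √(36 + 7*c))
I*(-100 + U(s(-4, -1))) = -44*(-100 + √(36 + 7*(3 - 2*(-1)))) = -44*(-100 + √(36 + 7*(3 + 2))) = -44*(-100 + √(36 + 7*5)) = -44*(-100 + √(36 + 35)) = -44*(-100 + √71) = 4400 - 44*√71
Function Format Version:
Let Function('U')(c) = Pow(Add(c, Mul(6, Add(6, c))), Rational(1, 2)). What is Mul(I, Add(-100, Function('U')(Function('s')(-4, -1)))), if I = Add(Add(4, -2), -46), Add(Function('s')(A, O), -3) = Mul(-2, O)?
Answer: Add(4400, Mul(-44, Pow(71, Rational(1, 2)))) ≈ 4029.3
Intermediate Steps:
Function('s')(A, O) = Add(3, Mul(-2, O))
I = -44 (I = Add(2, -46) = -44)
Function('U')(c) = Pow(Add(36, Mul(7, c)), Rational(1, 2)) (Function('U')(c) = Pow(Add(c, Add(36, Mul(6, c))), Rational(1, 2)) = Pow(Add(36, Mul(7, c)), Rational(1, 2)))
Mul(I, Add(-100, Function('U')(Function('s')(-4, -1)))) = Mul(-44, Add(-100, Pow(Add(36, Mul(7, Add(3, Mul(-2, -1)))), Rational(1, 2)))) = Mul(-44, Add(-100, Pow(Add(36, Mul(7, Add(3, 2))), Rational(1, 2)))) = Mul(-44, Add(-100, Pow(Add(36, Mul(7, 5)), Rational(1, 2)))) = Mul(-44, Add(-100, Pow(Add(36, 35), Rational(1, 2)))) = Mul(-44, Add(-100, Pow(71, Rational(1, 2)))) = Add(4400, Mul(-44, Pow(71, Rational(1, 2))))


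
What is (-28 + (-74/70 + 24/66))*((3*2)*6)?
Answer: -397692/385 ≈ -1033.0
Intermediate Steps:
(-28 + (-74/70 + 24/66))*((3*2)*6) = (-28 + (-74*1/70 + 24*(1/66)))*(6*6) = (-28 + (-37/35 + 4/11))*36 = (-28 - 267/385)*36 = -11047/385*36 = -397692/385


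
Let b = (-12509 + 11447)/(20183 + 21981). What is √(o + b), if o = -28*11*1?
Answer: I*√136902017534/21082 ≈ 17.551*I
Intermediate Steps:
b = -531/21082 (b = -1062/42164 = -1062*1/42164 = -531/21082 ≈ -0.025187)
o = -308 (o = -308*1 = -308)
√(o + b) = √(-308 - 531/21082) = √(-6493787/21082) = I*√136902017534/21082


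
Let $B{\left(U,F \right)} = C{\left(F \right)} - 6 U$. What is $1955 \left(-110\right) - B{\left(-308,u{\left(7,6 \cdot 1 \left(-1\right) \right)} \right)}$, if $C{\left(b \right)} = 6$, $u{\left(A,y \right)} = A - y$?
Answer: $-216904$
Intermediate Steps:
$B{\left(U,F \right)} = 6 - 6 U$
$1955 \left(-110\right) - B{\left(-308,u{\left(7,6 \cdot 1 \left(-1\right) \right)} \right)} = 1955 \left(-110\right) - \left(6 - -1848\right) = -215050 - \left(6 + 1848\right) = -215050 - 1854 = -216904$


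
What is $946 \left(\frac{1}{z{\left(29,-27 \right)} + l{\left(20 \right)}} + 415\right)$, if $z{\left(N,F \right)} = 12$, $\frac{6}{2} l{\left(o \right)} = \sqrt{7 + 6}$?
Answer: $\frac{503795138}{1283} - \frac{2838 \sqrt{13}}{1283} \approx 3.9266 \cdot 10^{5}$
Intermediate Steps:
$l{\left(o \right)} = \frac{\sqrt{13}}{3}$ ($l{\left(o \right)} = \frac{\sqrt{7 + 6}}{3} = \frac{\sqrt{13}}{3}$)
$946 \left(\frac{1}{z{\left(29,-27 \right)} + l{\left(20 \right)}} + 415\right) = 946 \left(\frac{1}{12 + \frac{\sqrt{13}}{3}} + 415\right) = 946 \left(415 + \frac{1}{12 + \frac{\sqrt{13}}{3}}\right) = 392590 + \frac{946}{12 + \frac{\sqrt{13}}{3}}$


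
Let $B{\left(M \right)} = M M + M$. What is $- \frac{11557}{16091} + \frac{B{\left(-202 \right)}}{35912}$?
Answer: $\frac{1778297}{4312388} \approx 0.41237$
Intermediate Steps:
$B{\left(M \right)} = M + M^{2}$ ($B{\left(M \right)} = M^{2} + M = M + M^{2}$)
$- \frac{11557}{16091} + \frac{B{\left(-202 \right)}}{35912} = - \frac{11557}{16091} + \frac{\left(-202\right) \left(1 - 202\right)}{35912} = \left(-11557\right) \frac{1}{16091} + \left(-202\right) \left(-201\right) \frac{1}{35912} = - \frac{11557}{16091} + 40602 \cdot \frac{1}{35912} = - \frac{11557}{16091} + \frac{303}{268} = \frac{1778297}{4312388}$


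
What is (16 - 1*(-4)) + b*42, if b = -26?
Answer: -1072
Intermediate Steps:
(16 - 1*(-4)) + b*42 = (16 - 1*(-4)) - 26*42 = (16 + 4) - 1092 = 20 - 1092 = -1072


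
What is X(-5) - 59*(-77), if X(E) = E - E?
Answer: 4543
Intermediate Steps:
X(E) = 0
X(-5) - 59*(-77) = 0 - 59*(-77) = 0 + 4543 = 4543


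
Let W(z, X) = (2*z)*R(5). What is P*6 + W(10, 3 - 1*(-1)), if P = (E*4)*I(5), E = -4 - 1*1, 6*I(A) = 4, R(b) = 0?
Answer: -80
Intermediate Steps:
I(A) = 2/3 (I(A) = (1/6)*4 = 2/3)
W(z, X) = 0 (W(z, X) = (2*z)*0 = 0)
E = -5 (E = -4 - 1 = -5)
P = -40/3 (P = -5*4*(2/3) = -20*2/3 = -40/3 ≈ -13.333)
P*6 + W(10, 3 - 1*(-1)) = -40/3*6 + 0 = -80 + 0 = -80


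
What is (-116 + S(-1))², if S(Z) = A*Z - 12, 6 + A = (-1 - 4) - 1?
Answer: 13456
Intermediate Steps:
A = -12 (A = -6 + ((-1 - 4) - 1) = -6 + (-5 - 1) = -6 - 6 = -12)
S(Z) = -12 - 12*Z (S(Z) = -12*Z - 12 = -12 - 12*Z)
(-116 + S(-1))² = (-116 + (-12 - 12*(-1)))² = (-116 + (-12 + 12))² = (-116 + 0)² = (-116)² = 13456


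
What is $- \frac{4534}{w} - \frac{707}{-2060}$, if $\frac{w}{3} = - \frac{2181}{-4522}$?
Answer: $- \frac{42231034979}{13478580} \approx -3133.2$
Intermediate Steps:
$w = \frac{6543}{4522}$ ($w = 3 \left(- \frac{2181}{-4522}\right) = 3 \left(\left(-2181\right) \left(- \frac{1}{4522}\right)\right) = 3 \cdot \frac{2181}{4522} = \frac{6543}{4522} \approx 1.4469$)
$- \frac{4534}{w} - \frac{707}{-2060} = - \frac{4534}{\frac{6543}{4522}} - \frac{707}{-2060} = \left(-4534\right) \frac{4522}{6543} - - \frac{707}{2060} = - \frac{20502748}{6543} + \frac{707}{2060} = - \frac{42231034979}{13478580}$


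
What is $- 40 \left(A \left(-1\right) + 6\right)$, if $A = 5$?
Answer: $-40$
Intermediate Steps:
$- 40 \left(A \left(-1\right) + 6\right) = - 40 \left(5 \left(-1\right) + 6\right) = - 40 \left(-5 + 6\right) = \left(-40\right) 1 = -40$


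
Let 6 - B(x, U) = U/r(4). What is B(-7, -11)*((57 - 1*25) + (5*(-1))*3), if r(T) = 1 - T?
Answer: 119/3 ≈ 39.667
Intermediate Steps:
B(x, U) = 6 + U/3 (B(x, U) = 6 - U/(1 - 1*4) = 6 - U/(1 - 4) = 6 - U/(-3) = 6 - U*(-1)/3 = 6 - (-1)*U/3 = 6 + U/3)
B(-7, -11)*((57 - 1*25) + (5*(-1))*3) = (6 + (⅓)*(-11))*((57 - 1*25) + (5*(-1))*3) = (6 - 11/3)*((57 - 25) - 5*3) = 7*(32 - 15)/3 = (7/3)*17 = 119/3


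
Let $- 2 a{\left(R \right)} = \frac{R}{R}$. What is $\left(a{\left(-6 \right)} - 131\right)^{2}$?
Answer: $\frac{69169}{4} \approx 17292.0$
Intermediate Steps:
$a{\left(R \right)} = - \frac{1}{2}$ ($a{\left(R \right)} = - \frac{R \frac{1}{R}}{2} = \left(- \frac{1}{2}\right) 1 = - \frac{1}{2}$)
$\left(a{\left(-6 \right)} - 131\right)^{2} = \left(- \frac{1}{2} - 131\right)^{2} = \left(- \frac{263}{2}\right)^{2} = \frac{69169}{4}$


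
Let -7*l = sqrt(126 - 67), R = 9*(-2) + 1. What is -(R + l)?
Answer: 17 + sqrt(59)/7 ≈ 18.097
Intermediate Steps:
R = -17 (R = -18 + 1 = -17)
l = -sqrt(59)/7 (l = -sqrt(126 - 67)/7 = -sqrt(59)/7 ≈ -1.0973)
-(R + l) = -(-17 - sqrt(59)/7) = 17 + sqrt(59)/7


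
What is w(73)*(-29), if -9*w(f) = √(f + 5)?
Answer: 29*√78/9 ≈ 28.458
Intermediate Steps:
w(f) = -√(5 + f)/9 (w(f) = -√(f + 5)/9 = -√(5 + f)/9)
w(73)*(-29) = -√(5 + 73)/9*(-29) = -√78/9*(-29) = 29*√78/9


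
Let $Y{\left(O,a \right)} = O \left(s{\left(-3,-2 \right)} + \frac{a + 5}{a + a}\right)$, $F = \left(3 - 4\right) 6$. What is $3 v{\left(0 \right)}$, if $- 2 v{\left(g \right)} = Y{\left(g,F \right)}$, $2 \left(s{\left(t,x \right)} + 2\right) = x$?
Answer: $0$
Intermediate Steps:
$s{\left(t,x \right)} = -2 + \frac{x}{2}$
$F = -6$ ($F = \left(-1\right) 6 = -6$)
$Y{\left(O,a \right)} = O \left(-3 + \frac{5 + a}{2 a}\right)$ ($Y{\left(O,a \right)} = O \left(\left(-2 + \frac{1}{2} \left(-2\right)\right) + \frac{a + 5}{a + a}\right) = O \left(\left(-2 - 1\right) + \frac{5 + a}{2 a}\right) = O \left(-3 + \left(5 + a\right) \frac{1}{2 a}\right) = O \left(-3 + \frac{5 + a}{2 a}\right)$)
$v{\left(g \right)} = \frac{35 g}{24}$ ($v{\left(g \right)} = - \frac{\frac{5}{2} g \frac{1}{-6} \left(1 - -6\right)}{2} = - \frac{\frac{5}{2} g \left(- \frac{1}{6}\right) \left(1 + 6\right)}{2} = - \frac{\frac{5}{2} g \left(- \frac{1}{6}\right) 7}{2} = - \frac{\left(- \frac{35}{12}\right) g}{2} = \frac{35 g}{24}$)
$3 v{\left(0 \right)} = 3 \cdot \frac{35}{24} \cdot 0 = 3 \cdot 0 = 0$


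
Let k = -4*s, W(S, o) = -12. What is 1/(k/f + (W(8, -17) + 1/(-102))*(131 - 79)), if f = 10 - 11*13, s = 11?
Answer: -6783/4233806 ≈ -0.0016021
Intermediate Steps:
f = -133 (f = 10 - 143 = -133)
k = -44 (k = -4*11 = -44)
1/(k/f + (W(8, -17) + 1/(-102))*(131 - 79)) = 1/(-44/(-133) + (-12 + 1/(-102))*(131 - 79)) = 1/(-44*(-1/133) + (-12 - 1/102)*52) = 1/(44/133 - 1225/102*52) = 1/(44/133 - 31850/51) = 1/(-4233806/6783) = -6783/4233806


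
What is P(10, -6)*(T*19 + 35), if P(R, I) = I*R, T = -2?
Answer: 180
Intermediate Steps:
P(10, -6)*(T*19 + 35) = (-6*10)*(-2*19 + 35) = -60*(-38 + 35) = -60*(-3) = 180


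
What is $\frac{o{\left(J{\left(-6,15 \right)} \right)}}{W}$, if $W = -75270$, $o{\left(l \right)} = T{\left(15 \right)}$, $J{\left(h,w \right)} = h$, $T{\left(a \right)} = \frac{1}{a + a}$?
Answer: $- \frac{1}{2258100} \approx -4.4285 \cdot 10^{-7}$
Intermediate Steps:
$T{\left(a \right)} = \frac{1}{2 a}$
$o{\left(l \right)} = \frac{1}{30}$ ($o{\left(l \right)} = \frac{1}{2 \cdot 15} = \frac{1}{2} \cdot \frac{1}{15} = \frac{1}{30}$)
$\frac{o{\left(J{\left(-6,15 \right)} \right)}}{W} = \frac{1}{30 \left(-75270\right)} = \frac{1}{30} \left(- \frac{1}{75270}\right) = - \frac{1}{2258100}$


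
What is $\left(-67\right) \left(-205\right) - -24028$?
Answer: $37763$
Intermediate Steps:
$\left(-67\right) \left(-205\right) - -24028 = 13735 + 24028 = 37763$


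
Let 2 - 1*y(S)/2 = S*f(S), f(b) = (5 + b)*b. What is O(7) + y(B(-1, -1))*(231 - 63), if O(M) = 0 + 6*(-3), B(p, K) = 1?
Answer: -1362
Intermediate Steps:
f(b) = b*(5 + b)
y(S) = 4 - 2*S²*(5 + S) (y(S) = 4 - 2*S*S*(5 + S) = 4 - 2*S²*(5 + S))
O(M) = -18 (O(M) = 0 - 18 = -18)
O(7) + y(B(-1, -1))*(231 - 63) = -18 + (4 - 2*1²*(5 + 1))*(231 - 63) = -18 + (4 - 2*1*6)*168 = -18 + (4 - 12)*168 = -18 - 8*168 = -18 - 1344 = -1362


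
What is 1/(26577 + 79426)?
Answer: 1/106003 ≈ 9.4337e-6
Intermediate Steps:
1/(26577 + 79426) = 1/106003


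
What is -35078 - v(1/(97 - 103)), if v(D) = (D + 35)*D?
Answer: -1262599/36 ≈ -35072.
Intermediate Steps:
v(D) = D*(35 + D) (v(D) = (35 + D)*D = D*(35 + D))
-35078 - v(1/(97 - 103)) = -35078 - (35 + 1/(97 - 103))/(97 - 103) = -35078 - (35 + 1/(-6))/(-6) = -35078 - (-1)*(35 - ⅙)/6 = -35078 - (-1)*209/(6*6) = -35078 - 1*(-209/36) = -35078 + 209/36 = -1262599/36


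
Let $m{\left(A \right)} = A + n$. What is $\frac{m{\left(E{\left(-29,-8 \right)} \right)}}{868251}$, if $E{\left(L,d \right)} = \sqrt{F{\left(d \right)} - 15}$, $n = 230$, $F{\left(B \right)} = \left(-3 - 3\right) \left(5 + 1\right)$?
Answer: $\frac{230}{868251} + \frac{i \sqrt{51}}{868251} \approx 0.0002649 + 8.2251 \cdot 10^{-6} i$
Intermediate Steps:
$F{\left(B \right)} = -36$ ($F{\left(B \right)} = \left(-6\right) 6 = -36$)
$E{\left(L,d \right)} = i \sqrt{51}$ ($E{\left(L,d \right)} = \sqrt{-36 - 15} = \sqrt{-51} = i \sqrt{51}$)
$m{\left(A \right)} = 230 + A$ ($m{\left(A \right)} = A + 230 = 230 + A$)
$\frac{m{\left(E{\left(-29,-8 \right)} \right)}}{868251} = \frac{230 + i \sqrt{51}}{868251} = \left(230 + i \sqrt{51}\right) \frac{1}{868251} = \frac{230}{868251} + \frac{i \sqrt{51}}{868251}$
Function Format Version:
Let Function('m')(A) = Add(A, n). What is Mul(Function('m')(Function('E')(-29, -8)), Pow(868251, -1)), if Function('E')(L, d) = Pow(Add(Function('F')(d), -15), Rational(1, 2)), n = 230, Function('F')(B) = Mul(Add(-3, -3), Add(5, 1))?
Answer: Add(Rational(230, 868251), Mul(Rational(1, 868251), I, Pow(51, Rational(1, 2)))) ≈ Add(0.00026490, Mul(8.2251e-6, I))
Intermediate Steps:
Function('F')(B) = -36 (Function('F')(B) = Mul(-6, 6) = -36)
Function('E')(L, d) = Mul(I, Pow(51, Rational(1, 2))) (Function('E')(L, d) = Pow(Add(-36, -15), Rational(1, 2)) = Pow(-51, Rational(1, 2)) = Mul(I, Pow(51, Rational(1, 2))))
Function('m')(A) = Add(230, A) (Function('m')(A) = Add(A, 230) = Add(230, A))
Mul(Function('m')(Function('E')(-29, -8)), Pow(868251, -1)) = Mul(Add(230, Mul(I, Pow(51, Rational(1, 2)))), Pow(868251, -1)) = Mul(Add(230, Mul(I, Pow(51, Rational(1, 2)))), Rational(1, 868251)) = Add(Rational(230, 868251), Mul(Rational(1, 868251), I, Pow(51, Rational(1, 2))))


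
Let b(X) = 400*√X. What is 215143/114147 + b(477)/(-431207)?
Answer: 215143/114147 - 1200*√53/431207 ≈ 1.8645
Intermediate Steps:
215143/114147 + b(477)/(-431207) = 215143/114147 + (400*√477)/(-431207) = 215143*(1/114147) + (400*(3*√53))*(-1/431207) = 215143/114147 + (1200*√53)*(-1/431207) = 215143/114147 - 1200*√53/431207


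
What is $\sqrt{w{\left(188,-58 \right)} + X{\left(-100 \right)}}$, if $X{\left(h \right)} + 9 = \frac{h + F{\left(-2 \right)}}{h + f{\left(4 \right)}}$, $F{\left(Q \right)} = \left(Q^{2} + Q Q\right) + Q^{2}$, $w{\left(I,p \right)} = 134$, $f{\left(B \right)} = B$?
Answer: $\frac{\sqrt{4533}}{6} \approx 11.221$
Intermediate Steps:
$F{\left(Q \right)} = 3 Q^{2}$ ($F{\left(Q \right)} = \left(Q^{2} + Q^{2}\right) + Q^{2} = 2 Q^{2} + Q^{2} = 3 Q^{2}$)
$X{\left(h \right)} = -9 + \frac{12 + h}{4 + h}$ ($X{\left(h \right)} = -9 + \frac{h + 3 \left(-2\right)^{2}}{h + 4} = -9 + \frac{h + 3 \cdot 4}{4 + h} = -9 + \frac{h + 12}{4 + h} = -9 + \frac{12 + h}{4 + h}$)
$\sqrt{w{\left(188,-58 \right)} + X{\left(-100 \right)}} = \sqrt{134 + \frac{8 \left(-3 - -100\right)}{4 - 100}} = \sqrt{134 + \frac{8 \left(-3 + 100\right)}{-96}} = \sqrt{134 + 8 \left(- \frac{1}{96}\right) 97} = \sqrt{134 - \frac{97}{12}} = \sqrt{\frac{1511}{12}} = \frac{\sqrt{4533}}{6}$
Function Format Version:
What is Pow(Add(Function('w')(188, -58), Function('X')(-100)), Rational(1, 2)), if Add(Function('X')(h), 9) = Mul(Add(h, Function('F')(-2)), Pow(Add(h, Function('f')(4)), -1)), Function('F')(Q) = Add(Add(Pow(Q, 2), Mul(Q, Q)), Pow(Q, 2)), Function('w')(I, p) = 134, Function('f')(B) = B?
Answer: Mul(Rational(1, 6), Pow(4533, Rational(1, 2))) ≈ 11.221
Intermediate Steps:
Function('F')(Q) = Mul(3, Pow(Q, 2)) (Function('F')(Q) = Add(Add(Pow(Q, 2), Pow(Q, 2)), Pow(Q, 2)) = Add(Mul(2, Pow(Q, 2)), Pow(Q, 2)) = Mul(3, Pow(Q, 2)))
Function('X')(h) = Add(-9, Mul(Pow(Add(4, h), -1), Add(12, h))) (Function('X')(h) = Add(-9, Mul(Add(h, Mul(3, Pow(-2, 2))), Pow(Add(h, 4), -1))) = Add(-9, Mul(Add(h, Mul(3, 4)), Pow(Add(4, h), -1))) = Add(-9, Mul(Add(h, 12), Pow(Add(4, h), -1))) = Add(-9, Mul(Add(12, h), Pow(Add(4, h), -1))) = Add(-9, Mul(Pow(Add(4, h), -1), Add(12, h))))
Pow(Add(Function('w')(188, -58), Function('X')(-100)), Rational(1, 2)) = Pow(Add(134, Mul(8, Pow(Add(4, -100), -1), Add(-3, Mul(-1, -100)))), Rational(1, 2)) = Pow(Add(134, Mul(8, Pow(-96, -1), Add(-3, 100))), Rational(1, 2)) = Pow(Add(134, Mul(8, Rational(-1, 96), 97)), Rational(1, 2)) = Pow(Add(134, Rational(-97, 12)), Rational(1, 2)) = Pow(Rational(1511, 12), Rational(1, 2)) = Mul(Rational(1, 6), Pow(4533, Rational(1, 2)))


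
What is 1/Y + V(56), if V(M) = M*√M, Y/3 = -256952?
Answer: -1/770856 + 112*√14 ≈ 419.07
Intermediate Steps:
Y = -770856 (Y = 3*(-256952) = -770856)
V(M) = M^(3/2)
1/Y + V(56) = 1/(-770856) + 56^(3/2) = -1/770856 + 112*√14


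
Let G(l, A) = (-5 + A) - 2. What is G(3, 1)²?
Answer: 36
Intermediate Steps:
G(l, A) = -7 + A
G(3, 1)² = (-7 + 1)² = (-6)² = 36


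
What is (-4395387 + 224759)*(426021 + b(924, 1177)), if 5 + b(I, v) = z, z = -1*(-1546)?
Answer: -1783202048936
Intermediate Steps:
z = 1546
b(I, v) = 1541 (b(I, v) = -5 + 1546 = 1541)
(-4395387 + 224759)*(426021 + b(924, 1177)) = (-4395387 + 224759)*(426021 + 1541) = -4170628*427562 = -1783202048936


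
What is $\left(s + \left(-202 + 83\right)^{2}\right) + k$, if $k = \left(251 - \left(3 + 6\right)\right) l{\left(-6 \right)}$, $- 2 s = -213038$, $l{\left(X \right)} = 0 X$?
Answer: $120680$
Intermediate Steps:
$l{\left(X \right)} = 0$
$s = 106519$ ($s = \left(- \frac{1}{2}\right) \left(-213038\right) = 106519$)
$k = 0$ ($k = \left(251 - \left(3 + 6\right)\right) 0 = \left(251 - 9\right) 0 = 242 \cdot 0 = 0$)
$\left(s + \left(-202 + 83\right)^{2}\right) + k = \left(106519 + \left(-202 + 83\right)^{2}\right) + 0 = \left(106519 + \left(-119\right)^{2}\right) + 0 = \left(106519 + 14161\right) + 0 = 120680 + 0 = 120680$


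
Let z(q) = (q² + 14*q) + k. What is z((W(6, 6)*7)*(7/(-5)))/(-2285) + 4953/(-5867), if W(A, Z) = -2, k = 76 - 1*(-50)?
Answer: -398015463/335152375 ≈ -1.1876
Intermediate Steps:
k = 126 (k = 76 + 50 = 126)
z(q) = 126 + q² + 14*q (z(q) = (q² + 14*q) + 126 = 126 + q² + 14*q)
z((W(6, 6)*7)*(7/(-5)))/(-2285) + 4953/(-5867) = (126 + ((-2*7)*(7/(-5)))² + 14*((-2*7)*(7/(-5))))/(-2285) + 4953/(-5867) = (126 + (-98*(-1)/5)² + 14*(-98*(-1)/5))*(-1/2285) + 4953*(-1/5867) = (126 + (-14*(-7/5))² + 14*(-14*(-7/5)))*(-1/2285) - 4953/5867 = (126 + (98/5)² + 14*(98/5))*(-1/2285) - 4953/5867 = (126 + 9604/25 + 1372/5)*(-1/2285) - 4953/5867 = (19614/25)*(-1/2285) - 4953/5867 = -19614/57125 - 4953/5867 = -398015463/335152375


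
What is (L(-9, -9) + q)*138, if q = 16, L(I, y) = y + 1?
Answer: 1104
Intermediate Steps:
L(I, y) = 1 + y
(L(-9, -9) + q)*138 = ((1 - 9) + 16)*138 = (-8 + 16)*138 = 8*138 = 1104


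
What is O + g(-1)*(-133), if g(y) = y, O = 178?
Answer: 311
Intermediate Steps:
O + g(-1)*(-133) = 178 - 1*(-133) = 178 + 133 = 311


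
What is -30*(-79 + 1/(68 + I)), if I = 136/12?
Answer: 281985/119 ≈ 2369.6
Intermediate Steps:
I = 34/3 (I = 136*(1/12) = 34/3 ≈ 11.333)
-30*(-79 + 1/(68 + I)) = -30*(-79 + 1/(68 + 34/3)) = -30*(-79 + 1/(238/3)) = -30*(-79 + 3/238) = -30*(-18799/238) = 281985/119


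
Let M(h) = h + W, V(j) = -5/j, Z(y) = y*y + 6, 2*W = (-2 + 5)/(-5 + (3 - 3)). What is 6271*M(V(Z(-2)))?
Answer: -25084/5 ≈ -5016.8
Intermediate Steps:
W = -3/10 (W = ((-2 + 5)/(-5 + (3 - 3)))/2 = (3/(-5 + 0))/2 = (3/(-5))/2 = (3*(-⅕))/2 = (½)*(-⅗) = -3/10 ≈ -0.30000)
Z(y) = 6 + y² (Z(y) = y² + 6 = 6 + y²)
M(h) = -3/10 + h (M(h) = h - 3/10 = -3/10 + h)
6271*M(V(Z(-2))) = 6271*(-3/10 - 5/(6 + (-2)²)) = 6271*(-3/10 - 5/(6 + 4)) = 6271*(-3/10 - 5/10) = 6271*(-3/10 - 5*⅒) = 6271*(-3/10 - ½) = 6271*(-⅘) = -25084/5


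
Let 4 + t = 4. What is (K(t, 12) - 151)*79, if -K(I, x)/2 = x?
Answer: -13825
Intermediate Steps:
t = 0 (t = -4 + 4 = 0)
K(I, x) = -2*x
(K(t, 12) - 151)*79 = (-2*12 - 151)*79 = (-24 - 151)*79 = -175*79 = -13825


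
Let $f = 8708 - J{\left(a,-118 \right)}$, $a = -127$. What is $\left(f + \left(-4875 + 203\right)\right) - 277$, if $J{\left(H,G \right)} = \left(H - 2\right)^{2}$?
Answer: $-12882$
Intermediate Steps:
$J{\left(H,G \right)} = \left(-2 + H\right)^{2}$
$f = -7933$ ($f = 8708 - \left(-2 - 127\right)^{2} = 8708 - \left(-129\right)^{2} = 8708 - 16641 = -7933$)
$\left(f + \left(-4875 + 203\right)\right) - 277 = \left(-7933 + \left(-4875 + 203\right)\right) - 277 = \left(-7933 - 4672\right) - 277 = -12605 - 277 = -12882$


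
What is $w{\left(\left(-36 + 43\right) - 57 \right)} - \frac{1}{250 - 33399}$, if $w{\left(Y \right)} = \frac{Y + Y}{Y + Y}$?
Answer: $\frac{33150}{33149} \approx 1.0$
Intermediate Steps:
$w{\left(Y \right)} = 1$ ($w{\left(Y \right)} = \frac{2 Y}{2 Y} = 2 Y \frac{1}{2 Y} = 1$)
$w{\left(\left(-36 + 43\right) - 57 \right)} - \frac{1}{250 - 33399} = 1 - \frac{1}{250 - 33399} = 1 - \frac{1}{-33149} = 1 - - \frac{1}{33149} = 1 + \frac{1}{33149} = \frac{33150}{33149}$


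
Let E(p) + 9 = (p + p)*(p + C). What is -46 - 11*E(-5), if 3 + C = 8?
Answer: 53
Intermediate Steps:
C = 5 (C = -3 + 8 = 5)
E(p) = -9 + 2*p*(5 + p) (E(p) = -9 + (p + p)*(p + 5) = -9 + (2*p)*(5 + p) = -9 + 2*p*(5 + p))
-46 - 11*E(-5) = -46 - 11*(-9 + 2*(-5)² + 10*(-5)) = -46 - 11*(-9 + 2*25 - 50) = -46 - 11*(-9 + 50 - 50) = -46 - 11*(-9) = -46 + 99 = 53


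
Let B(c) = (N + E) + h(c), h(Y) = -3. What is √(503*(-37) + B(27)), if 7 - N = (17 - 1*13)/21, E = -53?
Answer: 2*I*√2057286/21 ≈ 136.6*I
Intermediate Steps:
N = 143/21 (N = 7 - (17 - 1*13)/21 = 7 - (17 - 13)/21 = 7 - 4/21 = 143/21 ≈ 6.8095)
B(c) = -1033/21 (B(c) = (143/21 - 53) - 3 = -970/21 - 3 = -1033/21)
√(503*(-37) + B(27)) = √(503*(-37) - 1033/21) = √(-18611 - 1033/21) = √(-391864/21) = 2*I*√2057286/21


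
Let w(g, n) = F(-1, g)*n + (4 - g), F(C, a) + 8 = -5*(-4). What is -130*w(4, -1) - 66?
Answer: 1494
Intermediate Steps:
F(C, a) = 12 (F(C, a) = -8 - 5*(-4) = -8 + 20 = 12)
w(g, n) = 4 - g + 12*n (w(g, n) = 12*n + (4 - g) = 4 - g + 12*n)
-130*w(4, -1) - 66 = -130*(4 - 1*4 + 12*(-1)) - 66 = -130*(4 - 4 - 12) - 66 = -130*(-12) - 66 = 1560 - 66 = 1494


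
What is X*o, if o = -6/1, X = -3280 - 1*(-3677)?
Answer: -2382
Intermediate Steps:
X = 397 (X = -3280 + 3677 = 397)
o = -6 (o = -6*1 = -6)
X*o = 397*(-6) = -2382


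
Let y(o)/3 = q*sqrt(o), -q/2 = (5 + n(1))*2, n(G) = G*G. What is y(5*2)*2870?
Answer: -206640*sqrt(10) ≈ -6.5345e+5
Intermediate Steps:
n(G) = G**2
q = -24 (q = -2*(5 + 1**2)*2 = -2*(5 + 1)*2 = -12*2 = -2*12 = -24)
y(o) = -72*sqrt(o) (y(o) = 3*(-24*sqrt(o)) = -72*sqrt(o))
y(5*2)*2870 = -72*sqrt(10)*2870 = -206640*sqrt(10)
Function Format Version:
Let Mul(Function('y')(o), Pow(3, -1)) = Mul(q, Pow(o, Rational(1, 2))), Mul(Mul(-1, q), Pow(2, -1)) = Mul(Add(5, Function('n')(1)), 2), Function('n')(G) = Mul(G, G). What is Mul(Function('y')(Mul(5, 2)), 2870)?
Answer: Mul(-206640, Pow(10, Rational(1, 2))) ≈ -6.5345e+5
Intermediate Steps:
Function('n')(G) = Pow(G, 2)
q = -24 (q = Mul(-2, Mul(Add(5, Pow(1, 2)), 2)) = Mul(-2, Mul(Add(5, 1), 2)) = Mul(-2, Mul(6, 2)) = Mul(-2, 12) = -24)
Function('y')(o) = Mul(-72, Pow(o, Rational(1, 2))) (Function('y')(o) = Mul(3, Mul(-24, Pow(o, Rational(1, 2)))) = Mul(-72, Pow(o, Rational(1, 2))))
Mul(Function('y')(Mul(5, 2)), 2870) = Mul(Mul(-72, Pow(Mul(5, 2), Rational(1, 2))), 2870) = Mul(Mul(-72, Pow(10, Rational(1, 2))), 2870) = Mul(-206640, Pow(10, Rational(1, 2)))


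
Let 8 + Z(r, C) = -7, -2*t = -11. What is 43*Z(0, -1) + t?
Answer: -1279/2 ≈ -639.50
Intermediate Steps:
t = 11/2 (t = -½*(-11) = 11/2 ≈ 5.5000)
Z(r, C) = -15 (Z(r, C) = -8 - 7 = -15)
43*Z(0, -1) + t = 43*(-15) + 11/2 = -645 + 11/2 = -1279/2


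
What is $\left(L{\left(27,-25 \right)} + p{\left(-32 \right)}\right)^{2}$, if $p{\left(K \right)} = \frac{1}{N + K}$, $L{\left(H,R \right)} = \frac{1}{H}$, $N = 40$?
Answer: $\frac{1225}{46656} \approx 0.026256$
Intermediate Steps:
$p{\left(K \right)} = \frac{1}{40 + K}$
$\left(L{\left(27,-25 \right)} + p{\left(-32 \right)}\right)^{2} = \left(\frac{1}{27} + \frac{1}{40 - 32}\right)^{2} = \left(\frac{1}{27} + \frac{1}{8}\right)^{2} = \left(\frac{35}{216}\right)^{2} = \frac{1225}{46656}$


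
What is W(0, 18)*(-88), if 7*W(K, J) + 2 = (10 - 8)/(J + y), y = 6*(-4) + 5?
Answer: 352/7 ≈ 50.286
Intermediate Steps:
y = -19 (y = -24 + 5 = -19)
W(K, J) = -2/7 + 2/(7*(-19 + J)) (W(K, J) = -2/7 + ((10 - 8)/(J - 19))/7 = -2/7 + (2/(-19 + J))/7 = -2/7 + 2/(7*(-19 + J)))
W(0, 18)*(-88) = (2*(20 - 1*18)/(7*(-19 + 18)))*(-88) = ((2/7)*(20 - 18)/(-1))*(-88) = ((2/7)*(-1)*2)*(-88) = -4/7*(-88) = 352/7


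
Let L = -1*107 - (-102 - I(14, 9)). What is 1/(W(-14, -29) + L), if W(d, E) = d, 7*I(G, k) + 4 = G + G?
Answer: -7/109 ≈ -0.064220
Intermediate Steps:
I(G, k) = -4/7 + 2*G/7 (I(G, k) = -4/7 + (G + G)/7 = -4/7 + (2*G)/7 = -4/7 + 2*G/7)
L = -11/7 (L = -1*107 - (-102 - (-4/7 + (2/7)*14)) = -107 - (-102 - (-4/7 + 4)) = -107 - (-102 - 1*24/7) = -107 - (-102 - 24/7) = -107 - 1*(-738/7) = -107 + 738/7 = -11/7 ≈ -1.5714)
1/(W(-14, -29) + L) = 1/(-14 - 11/7) = 1/(-109/7) = -7/109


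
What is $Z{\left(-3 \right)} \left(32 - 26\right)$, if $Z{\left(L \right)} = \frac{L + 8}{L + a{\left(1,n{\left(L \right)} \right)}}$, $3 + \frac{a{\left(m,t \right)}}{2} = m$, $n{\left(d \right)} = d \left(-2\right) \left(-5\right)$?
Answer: $- \frac{30}{7} \approx -4.2857$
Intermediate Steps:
$n{\left(d \right)} = 10 d$ ($n{\left(d \right)} = - 2 d \left(-5\right) = 10 d$)
$a{\left(m,t \right)} = -6 + 2 m$
$Z{\left(L \right)} = \frac{8 + L}{-4 + L}$ ($Z{\left(L \right)} = \frac{L + 8}{L + \left(-6 + 2 \cdot 1\right)} = \frac{8 + L}{L + \left(-6 + 2\right)} = \frac{8 + L}{L - 4} = \frac{8 + L}{-4 + L}$)
$Z{\left(-3 \right)} \left(32 - 26\right) = \frac{8 - 3}{-4 - 3} \left(32 - 26\right) = \frac{1}{-7} \cdot 5 \cdot 6 = \left(- \frac{1}{7}\right) 5 \cdot 6 = \left(- \frac{5}{7}\right) 6 = - \frac{30}{7}$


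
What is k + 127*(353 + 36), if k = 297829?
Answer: 347232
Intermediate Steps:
k + 127*(353 + 36) = 297829 + 127*(353 + 36) = 297829 + 127*389 = 297829 + 49403 = 347232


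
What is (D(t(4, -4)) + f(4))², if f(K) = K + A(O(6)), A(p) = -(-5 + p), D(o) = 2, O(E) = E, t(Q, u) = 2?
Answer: 25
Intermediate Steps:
A(p) = 5 - p
f(K) = -1 + K (f(K) = K + (5 - 1*6) = K + (5 - 6) = K - 1 = -1 + K)
(D(t(4, -4)) + f(4))² = (2 + (-1 + 4))² = (2 + 3)² = 5² = 25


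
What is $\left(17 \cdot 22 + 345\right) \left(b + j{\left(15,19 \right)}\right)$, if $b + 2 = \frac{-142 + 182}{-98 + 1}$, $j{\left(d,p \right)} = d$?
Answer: $\frac{877899}{97} \approx 9050.5$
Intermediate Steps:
$b = - \frac{234}{97}$ ($b = -2 + \frac{-142 + 182}{-98 + 1} = -2 + \frac{40}{-97} = -2 + 40 \left(- \frac{1}{97}\right) = -2 - \frac{40}{97} = - \frac{234}{97} \approx -2.4124$)
$\left(17 \cdot 22 + 345\right) \left(b + j{\left(15,19 \right)}\right) = \left(17 \cdot 22 + 345\right) \left(- \frac{234}{97} + 15\right) = \left(374 + 345\right) \frac{1221}{97} = 719 \cdot \frac{1221}{97} = \frac{877899}{97}$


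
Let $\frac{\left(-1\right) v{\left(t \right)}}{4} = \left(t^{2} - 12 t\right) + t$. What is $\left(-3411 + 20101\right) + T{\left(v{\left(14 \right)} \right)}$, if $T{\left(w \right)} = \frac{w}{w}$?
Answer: $16691$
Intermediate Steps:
$v{\left(t \right)} = - 4 t^{2} + 44 t$ ($v{\left(t \right)} = - 4 \left(\left(t^{2} - 12 t\right) + t\right) = - 4 \left(t^{2} - 11 t\right) = - 4 t^{2} + 44 t$)
$T{\left(w \right)} = 1$
$\left(-3411 + 20101\right) + T{\left(v{\left(14 \right)} \right)} = \left(-3411 + 20101\right) + 1 = 16690 + 1 = 16691$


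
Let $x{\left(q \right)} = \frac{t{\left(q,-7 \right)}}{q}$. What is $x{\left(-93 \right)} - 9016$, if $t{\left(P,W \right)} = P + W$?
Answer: $- \frac{838388}{93} \approx -9014.9$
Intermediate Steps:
$x{\left(q \right)} = \frac{-7 + q}{q}$ ($x{\left(q \right)} = \frac{q - 7}{q} = \frac{-7 + q}{q}$)
$x{\left(-93 \right)} - 9016 = \frac{-7 - 93}{-93} - 9016 = \left(- \frac{1}{93}\right) \left(-100\right) - 9016 = \frac{100}{93} - 9016 = - \frac{838388}{93}$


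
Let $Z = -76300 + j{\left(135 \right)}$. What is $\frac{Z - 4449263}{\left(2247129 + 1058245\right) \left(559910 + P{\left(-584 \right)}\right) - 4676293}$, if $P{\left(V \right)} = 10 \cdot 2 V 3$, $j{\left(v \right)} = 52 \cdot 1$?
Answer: $- \frac{4525511}{1734886975087} \approx -2.6085 \cdot 10^{-6}$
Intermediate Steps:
$j{\left(v \right)} = 52$
$Z = -76248$ ($Z = -76300 + 52 = -76248$)
$P{\left(V \right)} = 60 V$ ($P{\left(V \right)} = 10 \cdot 6 V = 60 V$)
$\frac{Z - 4449263}{\left(2247129 + 1058245\right) \left(559910 + P{\left(-584 \right)}\right) - 4676293} = \frac{-76248 - 4449263}{\left(2247129 + 1058245\right) \left(559910 + 60 \left(-584\right)\right) - 4676293} = - \frac{4525511}{3305374 \left(559910 - 35040\right) - 4676293} = - \frac{4525511}{3305374 \cdot 524870 - 4676293} = - \frac{4525511}{1734891651380 - 4676293} = - \frac{4525511}{1734886975087}$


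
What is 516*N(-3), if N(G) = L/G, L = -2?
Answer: 344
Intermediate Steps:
N(G) = -2/G
516*N(-3) = 516*(-2/(-3)) = 516*(-2*(-⅓)) = 516*(⅔) = 344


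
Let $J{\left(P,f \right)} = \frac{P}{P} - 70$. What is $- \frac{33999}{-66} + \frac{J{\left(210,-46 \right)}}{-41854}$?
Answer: $\frac{118583225}{230197} \approx 515.14$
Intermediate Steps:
$J{\left(P,f \right)} = -69$ ($J{\left(P,f \right)} = 1 - 70 = -69$)
$- \frac{33999}{-66} + \frac{J{\left(210,-46 \right)}}{-41854} = - \frac{33999}{-66} - \frac{69}{-41854} = \left(-33999\right) \left(- \frac{1}{66}\right) - - \frac{69}{41854} = \frac{11333}{22} + \frac{69}{41854} = \frac{118583225}{230197}$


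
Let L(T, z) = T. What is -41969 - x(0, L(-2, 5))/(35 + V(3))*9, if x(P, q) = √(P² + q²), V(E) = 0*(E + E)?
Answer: -1468933/35 ≈ -41970.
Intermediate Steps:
V(E) = 0 (V(E) = 0*(2*E) = 0)
-41969 - x(0, L(-2, 5))/(35 + V(3))*9 = -41969 - √(0² + (-2)²)/(35 + 0)*9 = -41969 - √(0 + 4)/35*9 = -41969 - √4/35*9 = -41969 - (1/35)*2*9 = -41969 - 2*9/35 = -41969 - 1*18/35 = -41969 - 18/35 = -1468933/35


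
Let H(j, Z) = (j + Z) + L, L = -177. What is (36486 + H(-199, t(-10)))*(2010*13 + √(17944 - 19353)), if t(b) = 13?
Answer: 943893990 + 36123*I*√1409 ≈ 9.4389e+8 + 1.3559e+6*I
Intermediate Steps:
H(j, Z) = -177 + Z + j (H(j, Z) = (j + Z) - 177 = (Z + j) - 177 = -177 + Z + j)
(36486 + H(-199, t(-10)))*(2010*13 + √(17944 - 19353)) = (36486 + (-177 + 13 - 199))*(2010*13 + √(17944 - 19353)) = (36486 - 363)*(26130 + √(-1409)) = 36123*(26130 + I*√1409) = 943893990 + 36123*I*√1409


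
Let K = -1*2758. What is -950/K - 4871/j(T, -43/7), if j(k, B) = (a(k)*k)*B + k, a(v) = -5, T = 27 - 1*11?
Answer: -45332563/4898208 ≈ -9.2549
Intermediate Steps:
T = 16 (T = 27 - 11 = 16)
K = -2758
j(k, B) = k - 5*B*k (j(k, B) = (-5*k)*B + k = -5*B*k + k = k - 5*B*k)
-950/K - 4871/j(T, -43/7) = -950/(-2758) - 4871*1/(16*(1 - (-215)/7)) = -950*(-1/2758) - 4871*1/(16*(1 - (-215)/7)) = 475/1379 - 4871*1/(16*(1 - 5*(-43/7))) = 475/1379 - 4871*1/(16*(1 + 215/7)) = 475/1379 - 4871/(16*(222/7)) = 475/1379 - 4871/3552/7 = 475/1379 - 4871*7/3552 = 475/1379 - 34097/3552 = -45332563/4898208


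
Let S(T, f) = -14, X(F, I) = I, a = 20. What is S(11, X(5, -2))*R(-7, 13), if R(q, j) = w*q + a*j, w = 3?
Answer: -3346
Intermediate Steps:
R(q, j) = 3*q + 20*j
S(11, X(5, -2))*R(-7, 13) = -14*(3*(-7) + 20*13) = -14*(-21 + 260) = -14*239 = -3346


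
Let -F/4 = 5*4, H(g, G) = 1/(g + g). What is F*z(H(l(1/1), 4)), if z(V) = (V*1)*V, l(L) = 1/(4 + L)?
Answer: -500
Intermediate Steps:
H(g, G) = 1/(2*g)
F = -80 (F = -20*4 = -4*20 = -80)
z(V) = V² (z(V) = V*V = V²)
F*z(H(l(1/1), 4)) = -80*(4 + 1/1)²/4 = -80*(4 + 1*1)²/4 = -80*(4 + 1)²/4 = -80*(1/(2*(1/5)))² = -80*(1/(2*(⅕)))² = -80*((½)*5)² = -80*(5/2)² = -80*25/4 = -500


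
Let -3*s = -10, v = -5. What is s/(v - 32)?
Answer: -10/111 ≈ -0.090090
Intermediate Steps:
s = 10/3 (s = -⅓*(-10) = 10/3 ≈ 3.3333)
s/(v - 32) = 10/(3*(-5 - 32)) = (10/3)/(-37) = (10/3)*(-1/37) = -10/111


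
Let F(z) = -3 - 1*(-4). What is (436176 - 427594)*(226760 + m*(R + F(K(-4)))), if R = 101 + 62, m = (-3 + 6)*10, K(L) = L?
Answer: 1988277760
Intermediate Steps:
F(z) = 1 (F(z) = -3 + 4 = 1)
m = 30 (m = 3*10 = 30)
R = 163
(436176 - 427594)*(226760 + m*(R + F(K(-4)))) = (436176 - 427594)*(226760 + 30*(163 + 1)) = 8582*(226760 + 30*164) = 8582*(226760 + 4920) = 8582*231680 = 1988277760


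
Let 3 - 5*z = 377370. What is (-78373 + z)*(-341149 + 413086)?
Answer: -55336242384/5 ≈ -1.1067e+10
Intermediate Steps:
z = -377367/5 (z = ⅗ - ⅕*377370 = ⅗ - 75474 = -377367/5 ≈ -75473.)
(-78373 + z)*(-341149 + 413086) = (-78373 - 377367/5)*(-341149 + 413086) = -769232/5*71937 = -55336242384/5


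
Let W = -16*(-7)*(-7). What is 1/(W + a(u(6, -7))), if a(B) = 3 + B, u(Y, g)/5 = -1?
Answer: -1/786 ≈ -0.0012723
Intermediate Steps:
u(Y, g) = -5 (u(Y, g) = 5*(-1) = -5)
W = -784 (W = 112*(-7) = -784)
1/(W + a(u(6, -7))) = 1/(-784 + (3 - 5)) = 1/(-784 - 2) = 1/(-786) = -1/786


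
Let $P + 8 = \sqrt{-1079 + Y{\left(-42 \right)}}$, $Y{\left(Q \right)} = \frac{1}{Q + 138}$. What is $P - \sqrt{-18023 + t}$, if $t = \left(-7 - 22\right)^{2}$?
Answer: $-8 - 11 i \sqrt{142} + \frac{i \sqrt{621498}}{24} \approx -8.0 - 98.232 i$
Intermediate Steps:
$Y{\left(Q \right)} = \frac{1}{138 + Q}$
$t = 841$ ($t = \left(-29\right)^{2} = 841$)
$P = -8 + \frac{i \sqrt{621498}}{24}$ ($P = -8 + \sqrt{-1079 + \frac{1}{138 - 42}} = -8 + \sqrt{-1079 + \frac{1}{96}} = -8 + \sqrt{- \frac{103583}{96}} = -8 + \frac{i \sqrt{621498}}{24} \approx -8.0 + 32.848 i$)
$P - \sqrt{-18023 + t} = \left(-8 + \frac{i \sqrt{621498}}{24}\right) - \sqrt{-18023 + 841} = \left(-8 + \frac{i \sqrt{621498}}{24}\right) - \sqrt{-17182} = \left(-8 + \frac{i \sqrt{621498}}{24}\right) - 11 i \sqrt{142} = -8 - 11 i \sqrt{142} + \frac{i \sqrt{621498}}{24}$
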